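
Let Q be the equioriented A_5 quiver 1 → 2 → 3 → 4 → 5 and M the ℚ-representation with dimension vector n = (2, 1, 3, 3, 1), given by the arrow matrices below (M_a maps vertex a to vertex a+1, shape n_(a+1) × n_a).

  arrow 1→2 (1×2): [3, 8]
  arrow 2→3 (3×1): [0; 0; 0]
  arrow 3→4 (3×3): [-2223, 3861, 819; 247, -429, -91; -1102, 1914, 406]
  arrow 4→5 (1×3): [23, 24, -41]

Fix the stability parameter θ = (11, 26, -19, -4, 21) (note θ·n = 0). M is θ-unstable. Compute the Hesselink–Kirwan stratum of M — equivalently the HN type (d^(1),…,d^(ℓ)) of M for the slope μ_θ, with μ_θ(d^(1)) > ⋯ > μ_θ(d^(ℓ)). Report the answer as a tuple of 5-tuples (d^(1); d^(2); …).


Interval decomposition of M: I[1,1], I[1,2], I[3,3]^2, I[3,5], I[4,4]^2.
HN type (ℓ=5): μ^(1)=26; μ^(2)=21; μ^(3)=11; μ^(4)=-4; μ^(5)=-19

((0, 1, 0, 0, 0); (0, 0, 0, 0, 1); (2, 0, 0, 0, 0); (0, 0, 0, 3, 0); (0, 0, 3, 0, 0))


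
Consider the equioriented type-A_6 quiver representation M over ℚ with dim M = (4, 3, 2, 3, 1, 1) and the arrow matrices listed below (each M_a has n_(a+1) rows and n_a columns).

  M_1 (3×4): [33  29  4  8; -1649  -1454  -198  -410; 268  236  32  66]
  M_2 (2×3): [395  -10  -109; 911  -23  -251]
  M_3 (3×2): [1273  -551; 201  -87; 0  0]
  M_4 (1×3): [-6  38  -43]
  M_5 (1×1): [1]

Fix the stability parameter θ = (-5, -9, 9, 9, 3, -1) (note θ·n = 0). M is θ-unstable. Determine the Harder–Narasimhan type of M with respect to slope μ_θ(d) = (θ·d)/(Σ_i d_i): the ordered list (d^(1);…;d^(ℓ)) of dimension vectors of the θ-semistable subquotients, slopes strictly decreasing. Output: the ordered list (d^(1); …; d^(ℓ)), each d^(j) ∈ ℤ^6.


Barcode: M ≅ I[1,1], I[1,2], I[1,3], I[1,4], I[4,4], I[4,6]. HN layers by μ_θ (4 steps, strictly decreasing):
  μ^(1)=9; μ^(2)=11/3; μ^(3)=-5; μ^(4)=-7

((0, 0, 2, 2, 0, 0); (0, 0, 0, 1, 1, 1); (1, 0, 0, 0, 0, 0); (3, 3, 0, 0, 0, 0))


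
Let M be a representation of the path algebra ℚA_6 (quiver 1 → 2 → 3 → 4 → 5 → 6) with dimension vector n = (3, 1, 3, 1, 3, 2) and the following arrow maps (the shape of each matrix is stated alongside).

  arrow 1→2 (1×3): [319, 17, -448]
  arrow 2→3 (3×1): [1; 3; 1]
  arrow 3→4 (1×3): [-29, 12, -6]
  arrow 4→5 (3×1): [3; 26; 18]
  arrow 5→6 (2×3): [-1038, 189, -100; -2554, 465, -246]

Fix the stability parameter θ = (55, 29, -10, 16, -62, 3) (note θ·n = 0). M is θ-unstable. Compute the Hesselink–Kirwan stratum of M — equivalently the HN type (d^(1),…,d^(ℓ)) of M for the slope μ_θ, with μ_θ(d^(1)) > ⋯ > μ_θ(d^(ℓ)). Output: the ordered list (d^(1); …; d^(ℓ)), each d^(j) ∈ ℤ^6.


Barcode: M ≅ I[1,1]^2, I[1,5], I[3,3]^2, I[5,6]^2. HN layers by μ_θ (5 steps, strictly decreasing):
  μ^(1)=55; μ^(2)=28/5; μ^(3)=3; μ^(4)=-10; μ^(5)=-62

((2, 0, 0, 0, 0, 0); (1, 1, 1, 1, 1, 0); (0, 0, 0, 0, 0, 2); (0, 0, 2, 0, 0, 0); (0, 0, 0, 0, 2, 0))


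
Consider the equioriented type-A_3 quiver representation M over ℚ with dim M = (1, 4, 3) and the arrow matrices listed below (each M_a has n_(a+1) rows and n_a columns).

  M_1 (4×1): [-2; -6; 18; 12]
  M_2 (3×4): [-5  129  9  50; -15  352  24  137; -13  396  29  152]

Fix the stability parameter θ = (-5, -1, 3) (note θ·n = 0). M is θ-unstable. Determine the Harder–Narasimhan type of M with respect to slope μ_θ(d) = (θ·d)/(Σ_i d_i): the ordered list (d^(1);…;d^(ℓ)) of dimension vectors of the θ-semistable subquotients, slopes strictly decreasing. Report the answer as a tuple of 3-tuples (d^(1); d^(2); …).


Barcode: M ≅ I[1,3], I[2,2], I[2,3]^2. HN layers by μ_θ (3 steps, strictly decreasing):
  μ^(1)=3; μ^(2)=-1; μ^(3)=-5

((0, 0, 3); (0, 4, 0); (1, 0, 0))


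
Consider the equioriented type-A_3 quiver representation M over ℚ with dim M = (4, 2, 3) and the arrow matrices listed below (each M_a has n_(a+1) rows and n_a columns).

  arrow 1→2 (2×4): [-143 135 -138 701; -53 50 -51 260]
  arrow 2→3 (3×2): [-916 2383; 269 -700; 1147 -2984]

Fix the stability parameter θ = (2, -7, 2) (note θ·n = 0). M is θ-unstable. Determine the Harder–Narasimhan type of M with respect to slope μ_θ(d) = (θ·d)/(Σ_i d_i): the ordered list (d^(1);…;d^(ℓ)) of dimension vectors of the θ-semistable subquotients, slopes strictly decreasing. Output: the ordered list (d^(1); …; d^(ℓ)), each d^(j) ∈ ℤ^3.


Via rank(M_{q-1}∘⋯∘M_p): M ≅ I[1,1]^2, I[1,3]^2, I[3,3].
μ_θ-semistable layers: μ^(1)=2; μ^(2)=-5/2

((2, 0, 3); (2, 2, 0))


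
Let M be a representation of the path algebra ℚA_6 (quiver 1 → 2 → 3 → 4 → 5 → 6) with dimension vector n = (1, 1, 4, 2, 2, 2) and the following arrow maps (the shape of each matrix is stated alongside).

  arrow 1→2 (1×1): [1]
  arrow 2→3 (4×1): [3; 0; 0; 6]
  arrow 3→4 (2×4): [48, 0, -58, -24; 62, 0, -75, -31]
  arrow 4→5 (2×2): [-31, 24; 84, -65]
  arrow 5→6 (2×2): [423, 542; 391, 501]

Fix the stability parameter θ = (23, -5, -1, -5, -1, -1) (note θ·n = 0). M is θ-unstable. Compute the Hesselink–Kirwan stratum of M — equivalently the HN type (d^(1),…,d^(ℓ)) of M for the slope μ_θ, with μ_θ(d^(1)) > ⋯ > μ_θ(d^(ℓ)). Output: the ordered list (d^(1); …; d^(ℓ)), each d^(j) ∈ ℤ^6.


Via rank(M_{q-1}∘⋯∘M_p): M ≅ I[1,3], I[3,3], I[3,6]^2.
μ_θ-semistable layers: μ^(1)=17/3; μ^(2)=-1; μ^(3)=-3

((1, 1, 1, 0, 0, 0); (0, 0, 1, 0, 2, 2); (0, 0, 2, 2, 0, 0))


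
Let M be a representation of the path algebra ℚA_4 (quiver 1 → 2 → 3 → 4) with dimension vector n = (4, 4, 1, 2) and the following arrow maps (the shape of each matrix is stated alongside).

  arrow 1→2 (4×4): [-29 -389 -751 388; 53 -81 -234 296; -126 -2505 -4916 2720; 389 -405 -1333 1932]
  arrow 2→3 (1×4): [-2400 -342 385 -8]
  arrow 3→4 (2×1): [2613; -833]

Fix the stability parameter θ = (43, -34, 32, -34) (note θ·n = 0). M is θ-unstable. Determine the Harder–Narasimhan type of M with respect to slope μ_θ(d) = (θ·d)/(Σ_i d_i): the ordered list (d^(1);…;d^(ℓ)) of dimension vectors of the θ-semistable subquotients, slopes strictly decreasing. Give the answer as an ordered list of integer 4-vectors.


Via rank(M_{q-1}∘⋯∘M_p): M ≅ I[1,1], I[1,2]^2, I[1,4], I[2,2], I[4,4].
μ_θ-semistable layers: μ^(1)=43; μ^(2)=9/2; μ^(3)=7/4; μ^(4)=-34

((1, 0, 0, 0); (2, 2, 0, 0); (1, 1, 1, 1); (0, 1, 0, 1))


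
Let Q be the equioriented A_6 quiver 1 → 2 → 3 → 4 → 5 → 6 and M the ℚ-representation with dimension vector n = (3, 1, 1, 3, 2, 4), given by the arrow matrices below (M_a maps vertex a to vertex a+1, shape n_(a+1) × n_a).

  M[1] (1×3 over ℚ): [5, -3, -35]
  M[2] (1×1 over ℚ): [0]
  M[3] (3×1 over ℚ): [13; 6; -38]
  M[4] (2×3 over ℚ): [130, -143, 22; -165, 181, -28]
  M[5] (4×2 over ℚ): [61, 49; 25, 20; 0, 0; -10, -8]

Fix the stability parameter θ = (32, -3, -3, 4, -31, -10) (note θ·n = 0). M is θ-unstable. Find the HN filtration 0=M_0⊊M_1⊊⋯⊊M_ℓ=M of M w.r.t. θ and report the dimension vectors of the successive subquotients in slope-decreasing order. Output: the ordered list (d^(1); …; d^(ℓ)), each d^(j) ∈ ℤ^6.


Barcode: M ≅ I[1,1]^2, I[1,2], I[3,6], I[4,4], I[4,6], I[6,6]^2. HN layers by μ_θ (5 steps, strictly decreasing):
  μ^(1)=32; μ^(2)=29/2; μ^(3)=4; μ^(4)=-10; μ^(5)=-27/2

((2, 0, 0, 0, 0, 0); (1, 1, 0, 0, 0, 0); (0, 0, 0, 1, 0, 0); (0, 0, 1, 1, 1, 4); (0, 0, 0, 1, 1, 0))


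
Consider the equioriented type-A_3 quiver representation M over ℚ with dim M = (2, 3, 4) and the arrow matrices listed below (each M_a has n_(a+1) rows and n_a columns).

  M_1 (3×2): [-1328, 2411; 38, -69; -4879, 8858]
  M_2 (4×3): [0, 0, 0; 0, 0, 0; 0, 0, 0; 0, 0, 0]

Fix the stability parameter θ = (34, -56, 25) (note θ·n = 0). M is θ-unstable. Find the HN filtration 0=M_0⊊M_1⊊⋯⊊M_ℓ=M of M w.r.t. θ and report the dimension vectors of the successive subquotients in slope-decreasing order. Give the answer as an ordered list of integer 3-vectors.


Via rank(M_{q-1}∘⋯∘M_p): M ≅ I[1,2]^2, I[2,2], I[3,3]^4.
μ_θ-semistable layers: μ^(1)=25; μ^(2)=-11; μ^(3)=-56

((0, 0, 4); (2, 2, 0); (0, 1, 0))


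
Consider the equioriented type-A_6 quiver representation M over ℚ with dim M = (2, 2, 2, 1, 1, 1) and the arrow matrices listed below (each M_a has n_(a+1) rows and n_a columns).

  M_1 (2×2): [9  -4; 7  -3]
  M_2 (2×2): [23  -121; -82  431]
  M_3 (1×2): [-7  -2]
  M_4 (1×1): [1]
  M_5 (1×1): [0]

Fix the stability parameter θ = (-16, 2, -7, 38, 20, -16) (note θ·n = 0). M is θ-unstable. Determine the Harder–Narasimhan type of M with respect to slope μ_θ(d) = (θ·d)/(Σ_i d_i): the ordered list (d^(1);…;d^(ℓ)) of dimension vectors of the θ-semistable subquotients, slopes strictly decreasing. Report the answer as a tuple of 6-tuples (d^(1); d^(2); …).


Via rank(M_{q-1}∘⋯∘M_p): M ≅ I[1,3], I[1,5], I[6,6].
μ_θ-semistable layers: μ^(1)=29; μ^(2)=-5/2; μ^(3)=-16

((0, 0, 0, 1, 1, 0); (0, 2, 2, 0, 0, 0); (2, 0, 0, 0, 0, 1))


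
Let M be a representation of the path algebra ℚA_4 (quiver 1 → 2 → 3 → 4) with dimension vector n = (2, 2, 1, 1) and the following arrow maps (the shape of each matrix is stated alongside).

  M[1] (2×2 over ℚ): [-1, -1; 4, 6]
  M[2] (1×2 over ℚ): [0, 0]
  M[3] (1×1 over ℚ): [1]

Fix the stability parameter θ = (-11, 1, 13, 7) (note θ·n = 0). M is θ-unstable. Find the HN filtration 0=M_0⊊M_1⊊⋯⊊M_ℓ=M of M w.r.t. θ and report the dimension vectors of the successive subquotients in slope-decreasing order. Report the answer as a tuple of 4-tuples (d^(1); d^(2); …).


Via rank(M_{q-1}∘⋯∘M_p): M ≅ I[1,2]^2, I[3,4].
μ_θ-semistable layers: μ^(1)=10; μ^(2)=1; μ^(3)=-11

((0, 0, 1, 1); (0, 2, 0, 0); (2, 0, 0, 0))


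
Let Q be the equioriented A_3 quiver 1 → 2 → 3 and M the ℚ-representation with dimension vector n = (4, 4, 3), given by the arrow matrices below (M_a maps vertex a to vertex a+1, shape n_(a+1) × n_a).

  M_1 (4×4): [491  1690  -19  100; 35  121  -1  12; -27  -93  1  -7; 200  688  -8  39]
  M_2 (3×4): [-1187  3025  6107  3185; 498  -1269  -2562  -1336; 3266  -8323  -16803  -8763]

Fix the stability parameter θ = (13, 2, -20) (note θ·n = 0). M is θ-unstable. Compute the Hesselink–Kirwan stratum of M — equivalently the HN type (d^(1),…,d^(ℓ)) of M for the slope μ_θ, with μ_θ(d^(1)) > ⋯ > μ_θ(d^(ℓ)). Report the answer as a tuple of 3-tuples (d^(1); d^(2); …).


Via rank(M_{q-1}∘⋯∘M_p): M ≅ I[1,1], I[1,2], I[1,3]^2, I[2,3].
μ_θ-semistable layers: μ^(1)=13; μ^(2)=15/2; μ^(3)=-5/3; μ^(4)=-9

((1, 0, 0); (1, 1, 0); (2, 2, 2); (0, 1, 1))


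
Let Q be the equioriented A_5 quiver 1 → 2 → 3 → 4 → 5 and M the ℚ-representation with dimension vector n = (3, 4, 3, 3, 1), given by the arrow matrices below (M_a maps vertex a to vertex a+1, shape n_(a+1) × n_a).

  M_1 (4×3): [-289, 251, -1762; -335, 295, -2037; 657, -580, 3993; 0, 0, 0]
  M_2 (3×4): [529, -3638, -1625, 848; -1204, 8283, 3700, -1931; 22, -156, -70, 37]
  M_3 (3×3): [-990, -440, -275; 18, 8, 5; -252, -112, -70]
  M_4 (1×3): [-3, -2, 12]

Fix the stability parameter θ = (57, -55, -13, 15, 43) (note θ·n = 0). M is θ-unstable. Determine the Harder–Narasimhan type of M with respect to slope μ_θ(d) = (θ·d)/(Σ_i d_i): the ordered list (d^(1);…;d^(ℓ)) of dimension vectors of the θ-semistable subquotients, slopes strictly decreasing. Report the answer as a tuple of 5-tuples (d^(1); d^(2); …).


Interval decomposition of M: I[1,2], I[1,3]^2, I[2,5], I[4,4]^2.
HN type (ℓ=6): μ^(1)=43; μ^(2)=15; μ^(3)=1; μ^(4)=-11/3; μ^(5)=-13; μ^(6)=-55

((0, 0, 0, 0, 1); (0, 0, 0, 3, 0); (1, 1, 0, 0, 0); (2, 2, 2, 0, 0); (0, 0, 1, 0, 0); (0, 1, 0, 0, 0))


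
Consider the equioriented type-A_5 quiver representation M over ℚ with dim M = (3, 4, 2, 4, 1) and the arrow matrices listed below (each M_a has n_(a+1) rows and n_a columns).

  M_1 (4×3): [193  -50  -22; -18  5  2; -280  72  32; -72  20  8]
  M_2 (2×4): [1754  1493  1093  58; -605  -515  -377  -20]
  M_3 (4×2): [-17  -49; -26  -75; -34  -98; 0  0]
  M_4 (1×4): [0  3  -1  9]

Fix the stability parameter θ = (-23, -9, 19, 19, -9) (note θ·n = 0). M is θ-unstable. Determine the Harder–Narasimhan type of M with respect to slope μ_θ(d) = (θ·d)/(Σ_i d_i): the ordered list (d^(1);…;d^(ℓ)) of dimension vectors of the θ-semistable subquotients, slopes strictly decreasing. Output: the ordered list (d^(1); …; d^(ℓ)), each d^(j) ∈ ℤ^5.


Interval decomposition of M: I[1,1], I[1,4], I[1,5], I[2,2]^2, I[4,4]^2.
HN type (ℓ=4): μ^(1)=19; μ^(2)=29/3; μ^(3)=-9; μ^(4)=-23

((0, 0, 1, 3, 0); (0, 0, 1, 1, 1); (0, 4, 0, 0, 0); (3, 0, 0, 0, 0))


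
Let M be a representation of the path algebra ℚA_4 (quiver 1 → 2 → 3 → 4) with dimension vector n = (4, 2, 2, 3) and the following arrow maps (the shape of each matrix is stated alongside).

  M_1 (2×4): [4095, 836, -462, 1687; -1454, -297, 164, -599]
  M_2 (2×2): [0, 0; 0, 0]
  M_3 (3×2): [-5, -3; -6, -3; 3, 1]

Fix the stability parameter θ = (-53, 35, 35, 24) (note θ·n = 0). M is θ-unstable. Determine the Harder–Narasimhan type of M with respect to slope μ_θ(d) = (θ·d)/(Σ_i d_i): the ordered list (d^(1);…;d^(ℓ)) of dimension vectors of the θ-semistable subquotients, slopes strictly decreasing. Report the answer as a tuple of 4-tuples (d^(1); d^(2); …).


Via rank(M_{q-1}∘⋯∘M_p): M ≅ I[1,1]^2, I[1,2]^2, I[3,4]^2, I[4,4].
μ_θ-semistable layers: μ^(1)=35; μ^(2)=59/2; μ^(3)=24; μ^(4)=-53

((0, 2, 0, 0); (0, 0, 2, 2); (0, 0, 0, 1); (4, 0, 0, 0))


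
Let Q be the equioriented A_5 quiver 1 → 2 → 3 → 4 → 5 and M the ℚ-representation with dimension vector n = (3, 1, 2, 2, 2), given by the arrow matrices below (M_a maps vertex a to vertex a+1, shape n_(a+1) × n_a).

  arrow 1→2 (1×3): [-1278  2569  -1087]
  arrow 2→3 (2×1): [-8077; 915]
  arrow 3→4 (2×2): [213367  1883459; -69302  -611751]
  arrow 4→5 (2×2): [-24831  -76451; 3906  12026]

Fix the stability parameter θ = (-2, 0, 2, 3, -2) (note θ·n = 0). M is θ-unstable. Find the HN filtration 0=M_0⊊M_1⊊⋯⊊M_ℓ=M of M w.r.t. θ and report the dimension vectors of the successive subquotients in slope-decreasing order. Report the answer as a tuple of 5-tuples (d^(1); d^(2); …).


Barcode: M ≅ I[1,1]^2, I[1,5], I[3,4], I[5,5]. HN layers by μ_θ (5 steps, strictly decreasing):
  μ^(1)=3; μ^(2)=2; μ^(3)=1; μ^(4)=0; μ^(5)=-2

((0, 0, 0, 1, 0); (0, 0, 1, 0, 0); (0, 0, 1, 1, 1); (0, 1, 0, 0, 0); (3, 0, 0, 0, 1))


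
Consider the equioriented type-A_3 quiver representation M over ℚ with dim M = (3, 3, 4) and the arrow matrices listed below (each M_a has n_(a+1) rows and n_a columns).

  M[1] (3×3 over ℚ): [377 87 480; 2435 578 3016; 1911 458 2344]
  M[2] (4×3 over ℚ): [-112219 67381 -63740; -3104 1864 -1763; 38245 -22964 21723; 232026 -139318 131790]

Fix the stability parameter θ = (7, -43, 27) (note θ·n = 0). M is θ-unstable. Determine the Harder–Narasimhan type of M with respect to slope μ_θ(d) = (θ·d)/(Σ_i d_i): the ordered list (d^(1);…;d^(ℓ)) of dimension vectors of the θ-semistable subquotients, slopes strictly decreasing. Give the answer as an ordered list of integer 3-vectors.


Barcode: M ≅ I[1,1], I[1,3]^2, I[2,3], I[3,3]. HN layers by μ_θ (4 steps, strictly decreasing):
  μ^(1)=27; μ^(2)=7; μ^(3)=-18; μ^(4)=-43

((0, 0, 4); (1, 0, 0); (2, 2, 0); (0, 1, 0))


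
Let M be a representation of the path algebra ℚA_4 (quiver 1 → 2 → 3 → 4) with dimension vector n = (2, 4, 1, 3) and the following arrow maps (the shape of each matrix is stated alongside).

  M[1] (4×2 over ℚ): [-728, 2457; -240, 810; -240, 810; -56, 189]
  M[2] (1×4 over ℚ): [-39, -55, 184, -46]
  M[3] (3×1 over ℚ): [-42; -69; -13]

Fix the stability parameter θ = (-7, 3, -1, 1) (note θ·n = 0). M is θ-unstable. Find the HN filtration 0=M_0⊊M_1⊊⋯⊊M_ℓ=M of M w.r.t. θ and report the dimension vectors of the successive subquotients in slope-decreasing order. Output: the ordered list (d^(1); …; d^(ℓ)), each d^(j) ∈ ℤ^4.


Interval decomposition of M: I[1,1], I[1,4], I[2,2]^3, I[4,4]^2.
HN type (ℓ=3): μ^(1)=3; μ^(2)=1; μ^(3)=-7

((0, 3, 0, 0); (0, 1, 1, 3); (2, 0, 0, 0))


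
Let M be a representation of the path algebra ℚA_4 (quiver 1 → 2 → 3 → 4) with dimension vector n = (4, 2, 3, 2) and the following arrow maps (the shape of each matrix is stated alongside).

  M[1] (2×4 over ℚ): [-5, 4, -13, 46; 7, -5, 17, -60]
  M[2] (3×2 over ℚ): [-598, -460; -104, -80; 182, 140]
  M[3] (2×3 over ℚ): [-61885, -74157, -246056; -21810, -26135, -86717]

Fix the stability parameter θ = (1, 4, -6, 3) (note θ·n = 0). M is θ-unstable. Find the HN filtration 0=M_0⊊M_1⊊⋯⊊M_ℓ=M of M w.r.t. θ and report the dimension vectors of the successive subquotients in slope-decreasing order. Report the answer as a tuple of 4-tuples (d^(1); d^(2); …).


Via rank(M_{q-1}∘⋯∘M_p): M ≅ I[1,1]^2, I[1,2], I[1,4], I[3,3], I[3,4].
μ_θ-semistable layers: μ^(1)=4; μ^(2)=3; μ^(3)=1; μ^(4)=-1/3; μ^(5)=-6

((0, 1, 0, 0); (0, 0, 0, 2); (3, 0, 0, 0); (1, 1, 1, 0); (0, 0, 2, 0))


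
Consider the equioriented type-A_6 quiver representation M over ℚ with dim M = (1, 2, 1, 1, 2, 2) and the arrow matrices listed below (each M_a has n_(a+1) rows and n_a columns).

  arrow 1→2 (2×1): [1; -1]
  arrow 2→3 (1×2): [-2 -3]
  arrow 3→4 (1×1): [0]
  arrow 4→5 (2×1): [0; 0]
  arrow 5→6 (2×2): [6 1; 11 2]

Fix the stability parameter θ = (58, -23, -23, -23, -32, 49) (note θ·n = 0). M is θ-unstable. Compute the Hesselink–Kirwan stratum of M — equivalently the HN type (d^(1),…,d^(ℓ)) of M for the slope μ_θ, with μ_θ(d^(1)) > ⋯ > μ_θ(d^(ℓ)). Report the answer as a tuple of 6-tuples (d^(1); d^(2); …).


Via rank(M_{q-1}∘⋯∘M_p): M ≅ I[1,3], I[2,2], I[4,4], I[5,6]^2.
μ_θ-semistable layers: μ^(1)=49; μ^(2)=4; μ^(3)=-23; μ^(4)=-32

((0, 0, 0, 0, 0, 2); (1, 1, 1, 0, 0, 0); (0, 1, 0, 1, 0, 0); (0, 0, 0, 0, 2, 0))


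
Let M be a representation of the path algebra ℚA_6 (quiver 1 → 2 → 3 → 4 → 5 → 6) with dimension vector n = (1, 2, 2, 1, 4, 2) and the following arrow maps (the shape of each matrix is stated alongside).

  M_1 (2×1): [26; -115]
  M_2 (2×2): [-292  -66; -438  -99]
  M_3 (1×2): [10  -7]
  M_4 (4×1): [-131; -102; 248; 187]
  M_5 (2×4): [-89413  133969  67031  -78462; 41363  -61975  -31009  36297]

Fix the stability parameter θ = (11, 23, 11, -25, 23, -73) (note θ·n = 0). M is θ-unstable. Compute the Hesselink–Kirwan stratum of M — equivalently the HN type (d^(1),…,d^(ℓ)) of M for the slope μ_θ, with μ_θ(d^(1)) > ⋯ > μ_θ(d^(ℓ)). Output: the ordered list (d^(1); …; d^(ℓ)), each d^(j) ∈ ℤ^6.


Interval decomposition of M: I[1,6], I[2,2], I[3,3], I[5,5]^2, I[5,6].
HN type (ℓ=4): μ^(1)=23; μ^(2)=11; μ^(3)=-5; μ^(4)=-25

((0, 1, 0, 0, 2, 0); (0, 0, 1, 0, 0, 0); (1, 1, 1, 1, 1, 1); (0, 0, 0, 0, 1, 1))


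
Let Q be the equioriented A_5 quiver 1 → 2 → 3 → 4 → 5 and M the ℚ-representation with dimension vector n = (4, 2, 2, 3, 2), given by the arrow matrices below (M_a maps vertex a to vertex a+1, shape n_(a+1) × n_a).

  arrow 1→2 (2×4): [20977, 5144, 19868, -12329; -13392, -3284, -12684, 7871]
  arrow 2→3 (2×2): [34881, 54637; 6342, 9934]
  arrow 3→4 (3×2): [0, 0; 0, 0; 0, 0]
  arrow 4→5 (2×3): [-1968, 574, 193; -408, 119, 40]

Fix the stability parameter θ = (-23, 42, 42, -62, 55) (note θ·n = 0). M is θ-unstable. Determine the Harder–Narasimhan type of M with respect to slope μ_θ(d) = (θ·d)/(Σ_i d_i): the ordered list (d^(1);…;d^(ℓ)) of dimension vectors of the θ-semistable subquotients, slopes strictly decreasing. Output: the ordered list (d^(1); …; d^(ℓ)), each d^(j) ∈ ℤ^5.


Interval decomposition of M: I[1,1]^2, I[1,2], I[1,3], I[3,3], I[4,4], I[4,5]^2.
HN type (ℓ=4): μ^(1)=55; μ^(2)=42; μ^(3)=-23; μ^(4)=-62

((0, 0, 0, 0, 2); (0, 2, 2, 0, 0); (4, 0, 0, 0, 0); (0, 0, 0, 3, 0))


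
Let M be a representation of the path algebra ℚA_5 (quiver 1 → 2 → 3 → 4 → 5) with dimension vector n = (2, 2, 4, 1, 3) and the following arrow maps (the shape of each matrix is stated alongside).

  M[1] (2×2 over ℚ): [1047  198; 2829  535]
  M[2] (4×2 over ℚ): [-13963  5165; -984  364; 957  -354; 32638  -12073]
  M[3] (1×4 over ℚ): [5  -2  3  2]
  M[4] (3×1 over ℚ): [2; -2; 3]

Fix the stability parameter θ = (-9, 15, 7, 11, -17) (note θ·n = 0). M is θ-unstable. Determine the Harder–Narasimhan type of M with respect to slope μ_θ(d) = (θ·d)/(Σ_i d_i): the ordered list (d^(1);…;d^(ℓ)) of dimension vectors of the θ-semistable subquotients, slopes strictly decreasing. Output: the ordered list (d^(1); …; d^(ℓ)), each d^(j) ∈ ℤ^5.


Barcode: M ≅ I[1,3], I[1,5], I[3,3]^2, I[5,5]^2. HN layers by μ_θ (5 steps, strictly decreasing):
  μ^(1)=11; μ^(2)=7; μ^(3)=4; μ^(4)=-9; μ^(5)=-17

((0, 1, 1, 0, 0); (0, 0, 2, 0, 0); (0, 1, 1, 1, 1); (2, 0, 0, 0, 0); (0, 0, 0, 0, 2))


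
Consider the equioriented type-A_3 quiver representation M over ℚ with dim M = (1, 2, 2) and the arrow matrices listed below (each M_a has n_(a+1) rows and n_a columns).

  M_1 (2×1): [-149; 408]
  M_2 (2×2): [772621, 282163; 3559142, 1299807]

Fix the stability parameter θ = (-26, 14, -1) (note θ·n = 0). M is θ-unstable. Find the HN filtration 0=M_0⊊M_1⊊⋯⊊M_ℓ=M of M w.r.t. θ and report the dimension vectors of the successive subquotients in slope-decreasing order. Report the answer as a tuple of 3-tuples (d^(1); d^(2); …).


Interval decomposition of M: I[1,3], I[2,3].
HN type (ℓ=2): μ^(1)=13/2; μ^(2)=-26

((0, 2, 2); (1, 0, 0))


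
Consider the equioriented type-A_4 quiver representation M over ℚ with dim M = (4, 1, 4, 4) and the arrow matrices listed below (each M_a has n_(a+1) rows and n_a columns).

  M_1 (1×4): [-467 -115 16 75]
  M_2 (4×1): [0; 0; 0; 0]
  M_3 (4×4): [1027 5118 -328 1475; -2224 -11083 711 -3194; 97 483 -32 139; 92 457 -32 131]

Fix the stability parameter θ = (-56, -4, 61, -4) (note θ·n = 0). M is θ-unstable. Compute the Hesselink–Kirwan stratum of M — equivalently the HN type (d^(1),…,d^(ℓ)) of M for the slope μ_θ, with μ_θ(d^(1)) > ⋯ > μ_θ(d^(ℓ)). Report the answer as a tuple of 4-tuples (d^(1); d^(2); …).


Barcode: M ≅ I[1,1]^3, I[1,2], I[3,4]^4. HN layers by μ_θ (3 steps, strictly decreasing):
  μ^(1)=57/2; μ^(2)=-4; μ^(3)=-56

((0, 0, 4, 4); (0, 1, 0, 0); (4, 0, 0, 0))


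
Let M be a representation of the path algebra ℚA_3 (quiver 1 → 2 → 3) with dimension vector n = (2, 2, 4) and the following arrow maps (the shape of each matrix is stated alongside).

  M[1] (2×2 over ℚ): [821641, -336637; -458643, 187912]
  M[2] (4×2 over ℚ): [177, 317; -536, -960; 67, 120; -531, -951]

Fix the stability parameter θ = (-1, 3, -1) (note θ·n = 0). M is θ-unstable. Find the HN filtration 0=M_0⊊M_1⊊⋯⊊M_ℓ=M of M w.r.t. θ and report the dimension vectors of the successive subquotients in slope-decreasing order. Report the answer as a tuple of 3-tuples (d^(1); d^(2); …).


Barcode: M ≅ I[1,3]^2, I[3,3]^2. HN layers by μ_θ (2 steps, strictly decreasing):
  μ^(1)=1; μ^(2)=-1

((0, 2, 2); (2, 0, 2))


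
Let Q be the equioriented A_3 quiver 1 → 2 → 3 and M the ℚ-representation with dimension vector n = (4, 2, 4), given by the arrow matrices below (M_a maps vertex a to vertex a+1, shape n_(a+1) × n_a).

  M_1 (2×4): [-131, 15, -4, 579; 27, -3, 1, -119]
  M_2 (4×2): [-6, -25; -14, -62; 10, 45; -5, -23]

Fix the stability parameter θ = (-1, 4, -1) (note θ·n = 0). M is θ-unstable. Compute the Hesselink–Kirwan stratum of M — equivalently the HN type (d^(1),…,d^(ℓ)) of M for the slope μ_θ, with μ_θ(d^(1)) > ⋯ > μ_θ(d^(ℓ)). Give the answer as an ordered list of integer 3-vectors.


Barcode: M ≅ I[1,1]^2, I[1,3]^2, I[3,3]^2. HN layers by μ_θ (2 steps, strictly decreasing):
  μ^(1)=3/2; μ^(2)=-1

((0, 2, 2); (4, 0, 2))


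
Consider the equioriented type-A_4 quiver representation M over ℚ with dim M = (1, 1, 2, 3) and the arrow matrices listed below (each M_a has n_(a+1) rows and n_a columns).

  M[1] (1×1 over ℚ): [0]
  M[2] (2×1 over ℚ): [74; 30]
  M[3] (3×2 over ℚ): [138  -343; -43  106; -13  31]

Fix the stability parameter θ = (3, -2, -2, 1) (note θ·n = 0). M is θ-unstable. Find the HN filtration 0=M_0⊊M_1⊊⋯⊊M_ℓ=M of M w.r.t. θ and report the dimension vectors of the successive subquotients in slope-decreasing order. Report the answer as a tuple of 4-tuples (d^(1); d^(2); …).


Barcode: M ≅ I[1,1], I[2,4], I[3,4], I[4,4]. HN layers by μ_θ (3 steps, strictly decreasing):
  μ^(1)=3; μ^(2)=1; μ^(3)=-2

((1, 0, 0, 0); (0, 0, 0, 3); (0, 1, 2, 0))


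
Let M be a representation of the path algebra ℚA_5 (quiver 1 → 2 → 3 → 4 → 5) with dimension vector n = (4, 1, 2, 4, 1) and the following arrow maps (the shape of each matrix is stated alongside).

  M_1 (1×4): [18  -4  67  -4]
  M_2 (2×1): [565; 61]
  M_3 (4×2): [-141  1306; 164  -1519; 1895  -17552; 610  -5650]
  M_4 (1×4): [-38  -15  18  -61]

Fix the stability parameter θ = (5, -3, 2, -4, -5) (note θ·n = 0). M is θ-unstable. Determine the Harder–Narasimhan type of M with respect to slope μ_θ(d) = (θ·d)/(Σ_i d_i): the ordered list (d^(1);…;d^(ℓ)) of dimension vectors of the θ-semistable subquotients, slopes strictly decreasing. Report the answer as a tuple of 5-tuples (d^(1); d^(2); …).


Interval decomposition of M: I[1,1]^3, I[1,5], I[3,4], I[4,4]^2.
HN type (ℓ=3): μ^(1)=5; μ^(2)=-1; μ^(3)=-4

((3, 0, 0, 0, 0); (1, 1, 2, 2, 1); (0, 0, 0, 2, 0))


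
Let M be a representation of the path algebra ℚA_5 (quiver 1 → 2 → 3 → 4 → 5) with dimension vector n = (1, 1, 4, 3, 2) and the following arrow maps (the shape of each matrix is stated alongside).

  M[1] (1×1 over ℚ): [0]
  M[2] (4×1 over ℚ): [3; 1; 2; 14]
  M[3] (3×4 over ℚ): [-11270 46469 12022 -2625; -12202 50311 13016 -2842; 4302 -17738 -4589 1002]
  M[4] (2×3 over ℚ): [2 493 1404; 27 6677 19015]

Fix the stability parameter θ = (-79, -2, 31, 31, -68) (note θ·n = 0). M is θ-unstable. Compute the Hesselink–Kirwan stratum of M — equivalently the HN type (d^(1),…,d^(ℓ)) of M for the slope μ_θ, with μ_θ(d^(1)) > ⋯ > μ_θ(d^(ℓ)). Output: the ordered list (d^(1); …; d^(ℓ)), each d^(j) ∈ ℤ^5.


Interval decomposition of M: I[1,1], I[2,5], I[3,3], I[3,4], I[3,5].
HN type (ℓ=3): μ^(1)=31; μ^(2)=-2; μ^(3)=-79

((0, 0, 2, 1, 0); (0, 1, 2, 2, 2); (1, 0, 0, 0, 0))


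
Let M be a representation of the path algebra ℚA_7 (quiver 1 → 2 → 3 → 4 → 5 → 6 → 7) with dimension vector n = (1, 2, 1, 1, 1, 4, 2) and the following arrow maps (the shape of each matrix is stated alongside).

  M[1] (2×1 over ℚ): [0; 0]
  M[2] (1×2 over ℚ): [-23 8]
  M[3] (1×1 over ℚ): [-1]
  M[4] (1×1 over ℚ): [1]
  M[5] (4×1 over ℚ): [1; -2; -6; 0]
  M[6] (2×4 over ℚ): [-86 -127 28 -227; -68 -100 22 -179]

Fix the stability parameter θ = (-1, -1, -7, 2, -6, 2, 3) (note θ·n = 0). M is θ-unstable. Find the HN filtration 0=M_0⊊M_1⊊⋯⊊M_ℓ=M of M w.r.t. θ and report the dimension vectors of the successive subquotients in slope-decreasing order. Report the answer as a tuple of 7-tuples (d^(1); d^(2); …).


Barcode: M ≅ I[1,1], I[2,2], I[2,6], I[6,6], I[6,7]^2. HN layers by μ_θ (5 steps, strictly decreasing):
  μ^(1)=3; μ^(2)=2; μ^(3)=-1; μ^(4)=-2; μ^(5)=-4

((0, 0, 0, 0, 0, 0, 2); (0, 0, 0, 0, 0, 4, 0); (1, 1, 0, 0, 0, 0, 0); (0, 0, 0, 1, 1, 0, 0); (0, 1, 1, 0, 0, 0, 0))


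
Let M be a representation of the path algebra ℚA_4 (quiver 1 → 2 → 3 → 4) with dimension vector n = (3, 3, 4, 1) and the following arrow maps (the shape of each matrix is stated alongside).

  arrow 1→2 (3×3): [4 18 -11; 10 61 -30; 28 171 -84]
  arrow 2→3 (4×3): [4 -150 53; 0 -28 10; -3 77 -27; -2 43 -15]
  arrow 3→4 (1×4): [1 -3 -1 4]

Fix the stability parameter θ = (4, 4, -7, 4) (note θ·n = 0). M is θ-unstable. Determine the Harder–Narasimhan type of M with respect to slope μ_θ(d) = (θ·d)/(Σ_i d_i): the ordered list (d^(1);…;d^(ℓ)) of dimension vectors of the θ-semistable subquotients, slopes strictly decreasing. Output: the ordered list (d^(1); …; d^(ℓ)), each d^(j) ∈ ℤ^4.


Via rank(M_{q-1}∘⋯∘M_p): M ≅ I[1,3]^2, I[1,4], I[3,3].
μ_θ-semistable layers: μ^(1)=4; μ^(2)=1/3; μ^(3)=-7

((0, 0, 0, 1); (3, 3, 3, 0); (0, 0, 1, 0))


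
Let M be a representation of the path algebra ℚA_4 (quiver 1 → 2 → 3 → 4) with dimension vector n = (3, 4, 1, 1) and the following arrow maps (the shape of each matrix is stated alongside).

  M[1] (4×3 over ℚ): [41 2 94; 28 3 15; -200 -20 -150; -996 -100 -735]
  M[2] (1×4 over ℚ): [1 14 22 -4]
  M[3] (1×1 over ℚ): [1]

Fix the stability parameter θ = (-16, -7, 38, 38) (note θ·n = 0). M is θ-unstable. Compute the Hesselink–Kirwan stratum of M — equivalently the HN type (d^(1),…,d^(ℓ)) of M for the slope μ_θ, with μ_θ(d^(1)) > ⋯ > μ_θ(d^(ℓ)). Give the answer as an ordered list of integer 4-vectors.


Interval decomposition of M: I[1,2]^2, I[1,4], I[2,2].
HN type (ℓ=3): μ^(1)=38; μ^(2)=-7; μ^(3)=-16

((0, 0, 1, 1); (0, 4, 0, 0); (3, 0, 0, 0))


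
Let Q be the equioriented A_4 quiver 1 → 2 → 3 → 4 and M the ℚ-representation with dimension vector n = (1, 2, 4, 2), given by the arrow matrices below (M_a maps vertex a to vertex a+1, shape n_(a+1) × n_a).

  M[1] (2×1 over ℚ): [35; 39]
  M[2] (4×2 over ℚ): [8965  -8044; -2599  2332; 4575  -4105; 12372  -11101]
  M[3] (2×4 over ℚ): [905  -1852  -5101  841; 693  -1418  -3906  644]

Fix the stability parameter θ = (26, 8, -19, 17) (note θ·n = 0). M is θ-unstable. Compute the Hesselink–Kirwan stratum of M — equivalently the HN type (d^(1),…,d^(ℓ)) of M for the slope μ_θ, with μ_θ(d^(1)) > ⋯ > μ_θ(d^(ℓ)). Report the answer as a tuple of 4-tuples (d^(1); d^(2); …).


Via rank(M_{q-1}∘⋯∘M_p): M ≅ I[1,4], I[2,3], I[3,3], I[3,4].
μ_θ-semistable layers: μ^(1)=17; μ^(2)=5; μ^(3)=-11/2; μ^(4)=-19

((0, 0, 0, 2); (1, 1, 1, 0); (0, 1, 1, 0); (0, 0, 2, 0))


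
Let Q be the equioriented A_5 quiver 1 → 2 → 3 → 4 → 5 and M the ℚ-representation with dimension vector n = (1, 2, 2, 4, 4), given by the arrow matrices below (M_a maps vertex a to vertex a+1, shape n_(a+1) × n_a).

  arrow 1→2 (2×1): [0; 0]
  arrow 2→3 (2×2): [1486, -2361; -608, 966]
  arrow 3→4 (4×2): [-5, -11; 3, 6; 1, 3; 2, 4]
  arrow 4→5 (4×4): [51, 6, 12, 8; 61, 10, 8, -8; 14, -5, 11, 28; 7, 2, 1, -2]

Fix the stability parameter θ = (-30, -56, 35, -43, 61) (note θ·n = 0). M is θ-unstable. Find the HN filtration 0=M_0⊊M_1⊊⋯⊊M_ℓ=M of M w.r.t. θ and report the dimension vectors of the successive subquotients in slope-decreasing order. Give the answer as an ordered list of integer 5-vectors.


Interval decomposition of M: I[1,1], I[2,5]^2, I[4,5]^2.
HN type (ℓ=5): μ^(1)=61; μ^(2)=-4; μ^(3)=-30; μ^(4)=-43; μ^(5)=-56

((0, 0, 0, 0, 4); (0, 0, 2, 2, 0); (1, 0, 0, 0, 0); (0, 0, 0, 2, 0); (0, 2, 0, 0, 0))


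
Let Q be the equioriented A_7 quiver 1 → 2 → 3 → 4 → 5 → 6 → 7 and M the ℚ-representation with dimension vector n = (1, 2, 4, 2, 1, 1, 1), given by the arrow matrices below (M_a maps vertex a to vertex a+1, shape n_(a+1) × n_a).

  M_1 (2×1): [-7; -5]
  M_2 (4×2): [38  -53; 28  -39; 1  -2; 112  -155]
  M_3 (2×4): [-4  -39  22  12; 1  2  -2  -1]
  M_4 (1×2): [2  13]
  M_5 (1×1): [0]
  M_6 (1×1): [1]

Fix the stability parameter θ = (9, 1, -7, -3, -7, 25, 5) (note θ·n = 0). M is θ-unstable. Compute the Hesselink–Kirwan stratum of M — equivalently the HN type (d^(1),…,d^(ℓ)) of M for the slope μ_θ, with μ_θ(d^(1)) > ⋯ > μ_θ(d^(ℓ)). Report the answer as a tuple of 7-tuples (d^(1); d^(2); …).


Interval decomposition of M: I[1,5], I[2,4], I[3,3]^2, I[6,7].
HN type (ℓ=4): μ^(1)=15; μ^(2)=-7/5; μ^(3)=-3; μ^(4)=-7

((0, 0, 0, 0, 0, 1, 1); (1, 1, 1, 1, 1, 0, 0); (0, 1, 1, 1, 0, 0, 0); (0, 0, 2, 0, 0, 0, 0))


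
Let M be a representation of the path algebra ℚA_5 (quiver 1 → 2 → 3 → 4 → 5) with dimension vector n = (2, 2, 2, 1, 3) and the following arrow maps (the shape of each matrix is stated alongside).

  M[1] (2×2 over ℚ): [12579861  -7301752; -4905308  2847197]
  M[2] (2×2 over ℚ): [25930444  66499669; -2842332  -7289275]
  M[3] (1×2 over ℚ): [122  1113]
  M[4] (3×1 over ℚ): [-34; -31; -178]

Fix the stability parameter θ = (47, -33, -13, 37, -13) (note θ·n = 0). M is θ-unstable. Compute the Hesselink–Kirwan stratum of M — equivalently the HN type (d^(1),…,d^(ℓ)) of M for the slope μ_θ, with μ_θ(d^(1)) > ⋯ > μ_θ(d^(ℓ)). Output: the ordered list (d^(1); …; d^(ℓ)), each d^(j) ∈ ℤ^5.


Interval decomposition of M: I[1,3], I[1,5], I[5,5]^2.
HN type (ℓ=3): μ^(1)=12; μ^(2)=1/3; μ^(3)=-13

((0, 0, 0, 1, 1); (2, 2, 2, 0, 0); (0, 0, 0, 0, 2))


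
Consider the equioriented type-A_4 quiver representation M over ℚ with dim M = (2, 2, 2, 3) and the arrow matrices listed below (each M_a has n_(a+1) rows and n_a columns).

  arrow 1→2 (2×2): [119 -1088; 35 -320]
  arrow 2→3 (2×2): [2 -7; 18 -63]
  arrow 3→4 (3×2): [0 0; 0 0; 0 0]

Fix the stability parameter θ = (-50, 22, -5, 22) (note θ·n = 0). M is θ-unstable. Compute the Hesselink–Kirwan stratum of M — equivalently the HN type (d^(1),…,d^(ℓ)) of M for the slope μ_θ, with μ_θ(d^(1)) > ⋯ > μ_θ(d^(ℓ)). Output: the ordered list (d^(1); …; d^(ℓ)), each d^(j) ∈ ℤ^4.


Interval decomposition of M: I[1,1], I[1,3], I[2,2], I[3,3], I[4,4]^3.
HN type (ℓ=4): μ^(1)=22; μ^(2)=17/2; μ^(3)=-5; μ^(4)=-50

((0, 1, 0, 3); (0, 1, 1, 0); (0, 0, 1, 0); (2, 0, 0, 0))


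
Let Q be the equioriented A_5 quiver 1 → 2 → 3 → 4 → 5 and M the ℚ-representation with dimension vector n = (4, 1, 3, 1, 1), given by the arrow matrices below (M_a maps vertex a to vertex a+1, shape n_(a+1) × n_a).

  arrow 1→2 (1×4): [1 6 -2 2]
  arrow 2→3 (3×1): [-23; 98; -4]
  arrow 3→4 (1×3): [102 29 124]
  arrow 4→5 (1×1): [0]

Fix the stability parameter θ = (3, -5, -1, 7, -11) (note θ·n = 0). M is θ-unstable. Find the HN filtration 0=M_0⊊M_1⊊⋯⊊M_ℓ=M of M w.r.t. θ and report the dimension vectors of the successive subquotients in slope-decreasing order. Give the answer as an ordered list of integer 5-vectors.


Via rank(M_{q-1}∘⋯∘M_p): M ≅ I[1,1]^3, I[1,3], I[3,3], I[3,4], I[5,5].
μ_θ-semistable layers: μ^(1)=7; μ^(2)=3; μ^(3)=-1; μ^(4)=-11

((0, 0, 0, 1, 0); (3, 0, 0, 0, 0); (1, 1, 3, 0, 0); (0, 0, 0, 0, 1))


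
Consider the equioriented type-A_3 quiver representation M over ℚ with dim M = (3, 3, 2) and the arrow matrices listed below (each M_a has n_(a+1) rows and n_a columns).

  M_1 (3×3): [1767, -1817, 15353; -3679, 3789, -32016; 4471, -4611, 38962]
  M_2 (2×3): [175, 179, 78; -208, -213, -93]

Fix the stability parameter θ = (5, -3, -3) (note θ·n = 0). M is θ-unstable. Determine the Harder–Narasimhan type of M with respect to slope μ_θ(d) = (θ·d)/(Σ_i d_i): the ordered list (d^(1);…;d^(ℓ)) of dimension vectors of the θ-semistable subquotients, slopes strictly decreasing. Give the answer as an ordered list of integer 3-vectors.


Interval decomposition of M: I[1,2], I[1,3]^2.
HN type (ℓ=2): μ^(1)=1; μ^(2)=-1/3

((1, 1, 0); (2, 2, 2))


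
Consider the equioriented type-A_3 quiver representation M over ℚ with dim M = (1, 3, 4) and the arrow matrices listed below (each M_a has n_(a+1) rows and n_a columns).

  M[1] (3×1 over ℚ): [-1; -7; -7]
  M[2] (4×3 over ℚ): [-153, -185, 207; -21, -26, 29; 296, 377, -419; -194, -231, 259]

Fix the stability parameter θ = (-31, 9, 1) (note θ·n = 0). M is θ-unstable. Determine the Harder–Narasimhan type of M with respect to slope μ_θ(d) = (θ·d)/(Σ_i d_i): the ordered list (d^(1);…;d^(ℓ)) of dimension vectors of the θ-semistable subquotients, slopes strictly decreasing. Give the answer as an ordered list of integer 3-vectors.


Interval decomposition of M: I[1,3], I[2,3]^2, I[3,3].
HN type (ℓ=3): μ^(1)=5; μ^(2)=1; μ^(3)=-31

((0, 3, 3); (0, 0, 1); (1, 0, 0))


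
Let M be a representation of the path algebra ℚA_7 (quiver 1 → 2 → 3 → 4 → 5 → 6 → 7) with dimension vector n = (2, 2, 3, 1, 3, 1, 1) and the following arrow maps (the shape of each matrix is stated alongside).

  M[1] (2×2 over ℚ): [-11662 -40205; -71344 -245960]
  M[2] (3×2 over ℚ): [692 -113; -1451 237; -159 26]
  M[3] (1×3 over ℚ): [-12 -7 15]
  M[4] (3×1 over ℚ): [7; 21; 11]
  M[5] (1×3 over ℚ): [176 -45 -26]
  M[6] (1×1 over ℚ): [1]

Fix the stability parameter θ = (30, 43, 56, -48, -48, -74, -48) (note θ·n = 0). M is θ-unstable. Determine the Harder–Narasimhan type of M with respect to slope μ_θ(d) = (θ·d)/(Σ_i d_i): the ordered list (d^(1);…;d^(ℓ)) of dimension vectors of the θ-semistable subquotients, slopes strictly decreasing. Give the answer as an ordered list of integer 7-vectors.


Barcode: M ≅ I[1,1], I[1,7], I[2,3], I[3,3], I[5,5]^2. HN layers by μ_θ (5 steps, strictly decreasing):
  μ^(1)=56; μ^(2)=43; μ^(3)=30; μ^(4)=-89/7; μ^(5)=-48

((0, 0, 2, 0, 0, 0, 0); (0, 1, 0, 0, 0, 0, 0); (1, 0, 0, 0, 0, 0, 0); (1, 1, 1, 1, 1, 1, 1); (0, 0, 0, 0, 2, 0, 0))


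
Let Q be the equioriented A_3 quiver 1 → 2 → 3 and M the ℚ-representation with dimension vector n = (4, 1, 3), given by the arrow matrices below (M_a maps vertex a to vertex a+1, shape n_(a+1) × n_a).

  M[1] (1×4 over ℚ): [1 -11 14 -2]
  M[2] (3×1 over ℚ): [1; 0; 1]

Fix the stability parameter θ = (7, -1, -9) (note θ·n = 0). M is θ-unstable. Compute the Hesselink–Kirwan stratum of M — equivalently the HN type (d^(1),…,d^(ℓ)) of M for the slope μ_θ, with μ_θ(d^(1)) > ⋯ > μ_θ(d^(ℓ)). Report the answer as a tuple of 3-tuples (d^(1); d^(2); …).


Via rank(M_{q-1}∘⋯∘M_p): M ≅ I[1,1]^3, I[1,3], I[3,3]^2.
μ_θ-semistable layers: μ^(1)=7; μ^(2)=-1; μ^(3)=-9

((3, 0, 0); (1, 1, 1); (0, 0, 2))


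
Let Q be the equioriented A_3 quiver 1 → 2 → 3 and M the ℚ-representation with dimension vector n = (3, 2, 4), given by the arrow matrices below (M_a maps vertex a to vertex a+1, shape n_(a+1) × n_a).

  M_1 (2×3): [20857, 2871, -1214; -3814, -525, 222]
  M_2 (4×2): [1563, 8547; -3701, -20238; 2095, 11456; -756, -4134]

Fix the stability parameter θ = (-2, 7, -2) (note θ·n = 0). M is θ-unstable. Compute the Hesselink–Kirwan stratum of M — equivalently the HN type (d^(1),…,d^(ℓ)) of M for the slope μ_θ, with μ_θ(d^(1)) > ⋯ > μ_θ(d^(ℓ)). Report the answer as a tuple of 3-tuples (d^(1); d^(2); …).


Via rank(M_{q-1}∘⋯∘M_p): M ≅ I[1,1], I[1,3]^2, I[3,3]^2.
μ_θ-semistable layers: μ^(1)=5/2; μ^(2)=-2

((0, 2, 2); (3, 0, 2))


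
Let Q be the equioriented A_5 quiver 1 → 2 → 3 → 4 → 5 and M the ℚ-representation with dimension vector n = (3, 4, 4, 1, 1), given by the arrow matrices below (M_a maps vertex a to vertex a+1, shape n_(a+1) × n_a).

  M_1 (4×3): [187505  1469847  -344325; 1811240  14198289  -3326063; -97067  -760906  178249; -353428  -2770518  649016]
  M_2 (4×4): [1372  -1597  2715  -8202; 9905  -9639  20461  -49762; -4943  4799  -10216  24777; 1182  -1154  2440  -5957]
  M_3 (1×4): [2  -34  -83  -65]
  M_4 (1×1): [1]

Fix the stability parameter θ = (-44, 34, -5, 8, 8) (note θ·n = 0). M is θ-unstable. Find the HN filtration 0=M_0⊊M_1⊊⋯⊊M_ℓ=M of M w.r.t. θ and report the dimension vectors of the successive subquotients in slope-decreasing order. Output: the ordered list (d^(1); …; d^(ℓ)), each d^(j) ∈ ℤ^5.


Interval decomposition of M: I[1,3]^2, I[1,5], I[2,3].
HN type (ℓ=3): μ^(1)=29/2; μ^(2)=45/4; μ^(3)=-44

((0, 3, 3, 0, 0); (0, 1, 1, 1, 1); (3, 0, 0, 0, 0))
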